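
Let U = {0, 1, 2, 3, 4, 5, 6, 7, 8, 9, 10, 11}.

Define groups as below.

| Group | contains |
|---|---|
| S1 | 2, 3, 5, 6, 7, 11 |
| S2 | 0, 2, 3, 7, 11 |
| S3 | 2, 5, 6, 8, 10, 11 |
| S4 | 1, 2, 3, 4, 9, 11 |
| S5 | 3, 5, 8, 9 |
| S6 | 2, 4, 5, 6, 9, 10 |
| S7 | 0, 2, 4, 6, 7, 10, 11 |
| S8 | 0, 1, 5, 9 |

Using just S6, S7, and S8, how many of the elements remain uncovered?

2

Union of S6, S7, S8 = {0, 1, 2, 4, 5, 6, 7, 9, 10, 11}.
Not covered: 3, 8 — 2 elements.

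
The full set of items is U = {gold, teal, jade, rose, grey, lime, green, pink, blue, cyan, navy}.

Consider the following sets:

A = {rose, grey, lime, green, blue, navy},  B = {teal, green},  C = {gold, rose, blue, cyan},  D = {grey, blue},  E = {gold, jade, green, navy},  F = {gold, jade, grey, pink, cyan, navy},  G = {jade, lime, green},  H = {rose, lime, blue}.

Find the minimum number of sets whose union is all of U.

3

A and B and F together: A ∪ B ∪ F = {gold, teal, jade, rose, grey, lime, green, pink, blue, cyan, navy} — every item is covered.
Only B contains teal, so B is forced; the remaining 9 items need at least 2 more sets (each remaining set adds at most 6) — so at least 3 sets are needed, and 3 is optimal.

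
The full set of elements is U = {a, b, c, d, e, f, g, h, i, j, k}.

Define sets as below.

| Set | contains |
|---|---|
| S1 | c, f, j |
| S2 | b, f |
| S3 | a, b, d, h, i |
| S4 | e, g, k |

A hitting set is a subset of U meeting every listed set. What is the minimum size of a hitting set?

3

T = {b, f, g} meets every set (each contains at least one member of T), and |T| = 3.
The sets S1, S3, S4 are pairwise disjoint, so any hitting set needs a separate element for each — at least 3. Hence 3 is optimal.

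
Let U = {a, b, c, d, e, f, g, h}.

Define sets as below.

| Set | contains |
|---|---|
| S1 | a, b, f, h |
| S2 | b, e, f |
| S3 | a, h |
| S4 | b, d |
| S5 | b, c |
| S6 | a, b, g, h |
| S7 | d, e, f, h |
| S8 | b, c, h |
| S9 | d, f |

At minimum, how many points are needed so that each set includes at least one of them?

T = {a, b, d} meets every set (each contains at least one member of T), and |T| = 3.
The sets S3, S5, S9 are pairwise disjoint, so any hitting set needs a separate point for each — at least 3. Hence 3 is optimal.

3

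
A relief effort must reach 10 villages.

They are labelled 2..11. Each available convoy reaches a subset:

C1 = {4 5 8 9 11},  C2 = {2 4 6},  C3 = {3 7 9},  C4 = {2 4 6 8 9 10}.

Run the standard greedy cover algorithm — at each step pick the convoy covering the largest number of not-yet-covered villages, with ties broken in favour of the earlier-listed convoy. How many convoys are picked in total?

3

Greedy: pick C4 (covers 6 new) → pick C1 (covers 2 new) → pick C3 (covers 2 new). Total picks: 3.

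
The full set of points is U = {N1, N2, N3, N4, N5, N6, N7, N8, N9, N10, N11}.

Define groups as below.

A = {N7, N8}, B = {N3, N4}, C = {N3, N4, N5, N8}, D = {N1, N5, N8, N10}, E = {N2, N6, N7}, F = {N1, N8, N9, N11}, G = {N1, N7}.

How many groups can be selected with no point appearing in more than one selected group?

3

B, D, E are pairwise disjoint (B={N3,N4}; D={N1,N5,N8,N10}; E={N2,N6,N7}).
Every remaining group overlaps one of these, and no 4 of the listed groups are pairwise disjoint, so 3 is the maximum.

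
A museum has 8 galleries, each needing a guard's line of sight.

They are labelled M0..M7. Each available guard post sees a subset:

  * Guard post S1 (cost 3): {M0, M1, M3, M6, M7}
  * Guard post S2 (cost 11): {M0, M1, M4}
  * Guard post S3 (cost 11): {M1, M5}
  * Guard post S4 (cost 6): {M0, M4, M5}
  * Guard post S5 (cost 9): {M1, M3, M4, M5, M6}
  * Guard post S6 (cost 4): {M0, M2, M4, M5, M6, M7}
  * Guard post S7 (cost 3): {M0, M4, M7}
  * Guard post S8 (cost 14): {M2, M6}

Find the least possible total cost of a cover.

S1, S6 together cover every gallery (S1 ∪ S6 = {M0, M1, M2, M3, M4, M5, M6, M7}); total cost 3 + 4 = 7.
No covering selection has total cost below 7.

7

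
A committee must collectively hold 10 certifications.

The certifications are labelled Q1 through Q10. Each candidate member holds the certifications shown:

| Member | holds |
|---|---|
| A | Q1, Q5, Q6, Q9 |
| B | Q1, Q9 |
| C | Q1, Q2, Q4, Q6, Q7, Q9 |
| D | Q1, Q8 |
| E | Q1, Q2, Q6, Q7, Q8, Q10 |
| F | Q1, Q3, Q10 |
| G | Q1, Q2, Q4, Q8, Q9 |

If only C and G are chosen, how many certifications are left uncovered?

Union of C, G = {Q1, Q2, Q4, Q6, Q7, Q8, Q9}.
Not covered: Q3, Q5, Q10 — 3 certifications.

3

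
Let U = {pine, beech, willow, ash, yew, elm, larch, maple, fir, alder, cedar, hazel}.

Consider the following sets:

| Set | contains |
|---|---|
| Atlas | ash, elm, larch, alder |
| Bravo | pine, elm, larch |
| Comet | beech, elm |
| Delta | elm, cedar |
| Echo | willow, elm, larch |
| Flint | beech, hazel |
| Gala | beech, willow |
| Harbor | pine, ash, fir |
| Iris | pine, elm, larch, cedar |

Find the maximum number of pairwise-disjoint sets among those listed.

Delta, Flint, Harbor are pairwise disjoint (Delta={elm,cedar}; Flint={beech,hazel}; Harbor={pine,ash,fir}).
Every remaining set overlaps one of these, and no 4 of the listed sets are pairwise disjoint, so 3 is the maximum.

3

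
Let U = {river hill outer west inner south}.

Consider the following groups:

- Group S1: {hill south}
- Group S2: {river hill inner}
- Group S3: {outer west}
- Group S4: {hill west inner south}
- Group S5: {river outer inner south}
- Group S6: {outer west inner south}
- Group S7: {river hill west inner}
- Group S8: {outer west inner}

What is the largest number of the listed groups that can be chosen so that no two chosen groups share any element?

S2, S3 are pairwise disjoint (S2={river,hill,inner}; S3={outer,west}).
Every remaining group overlaps one of these, and no 3 of the listed groups are pairwise disjoint, so 2 is the maximum.

2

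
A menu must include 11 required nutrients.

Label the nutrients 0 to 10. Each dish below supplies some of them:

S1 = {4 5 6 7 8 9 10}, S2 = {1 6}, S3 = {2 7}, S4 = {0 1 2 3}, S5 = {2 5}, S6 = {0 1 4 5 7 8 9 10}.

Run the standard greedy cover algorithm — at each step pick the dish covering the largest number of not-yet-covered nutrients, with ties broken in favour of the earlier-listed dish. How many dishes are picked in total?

Greedy: pick S6 (covers 8 new) → pick S4 (covers 2 new) → pick S1 (covers 1 new). Total picks: 3.
(The true minimum cover uses only 2 dishes, so greedy is not optimal here.)

3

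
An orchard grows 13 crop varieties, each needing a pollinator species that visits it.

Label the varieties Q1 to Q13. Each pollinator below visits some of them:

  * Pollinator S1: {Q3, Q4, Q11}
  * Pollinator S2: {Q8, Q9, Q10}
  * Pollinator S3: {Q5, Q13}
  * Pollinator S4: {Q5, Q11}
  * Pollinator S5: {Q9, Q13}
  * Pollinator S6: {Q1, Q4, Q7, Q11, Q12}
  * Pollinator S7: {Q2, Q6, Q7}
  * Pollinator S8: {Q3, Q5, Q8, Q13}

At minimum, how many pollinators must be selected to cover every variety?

Take {S2, S6, S7, S8}. Their union is {Q1, Q2, Q3, Q4, Q5, Q6, Q7, Q8, Q9, Q10, Q11, Q12, Q13}, which is all 13 varieties.
Only S7 contains Q2, so S7 is forced; the remaining 10 varieties need at least 3 more pollinators (each remaining pollinator adds at most 4) — so at least 4 pollinators are needed, and 4 is optimal.

4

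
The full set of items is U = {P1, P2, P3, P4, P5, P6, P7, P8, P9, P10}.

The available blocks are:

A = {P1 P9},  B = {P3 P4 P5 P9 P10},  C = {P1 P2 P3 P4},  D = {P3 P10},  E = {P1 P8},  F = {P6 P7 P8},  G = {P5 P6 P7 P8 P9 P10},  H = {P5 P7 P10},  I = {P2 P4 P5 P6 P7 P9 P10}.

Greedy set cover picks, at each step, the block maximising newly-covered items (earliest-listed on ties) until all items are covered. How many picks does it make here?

3

Greedy: pick I (covers 7 new) → pick C (covers 2 new) → pick E (covers 1 new). Total picks: 3.
(The true minimum cover uses only 2 blocks, so greedy is not optimal here.)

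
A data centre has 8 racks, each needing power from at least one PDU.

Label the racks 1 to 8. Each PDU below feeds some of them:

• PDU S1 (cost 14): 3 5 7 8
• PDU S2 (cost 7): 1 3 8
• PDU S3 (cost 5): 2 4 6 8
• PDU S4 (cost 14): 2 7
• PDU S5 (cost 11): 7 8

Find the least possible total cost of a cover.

S1, S2, S3 together cover every rack (S1 ∪ S2 ∪ S3 = {1, 2, 3, 4, 5, 6, 7, 8}); total cost 14 + 7 + 5 = 26.
No covering selection has total cost below 26.

26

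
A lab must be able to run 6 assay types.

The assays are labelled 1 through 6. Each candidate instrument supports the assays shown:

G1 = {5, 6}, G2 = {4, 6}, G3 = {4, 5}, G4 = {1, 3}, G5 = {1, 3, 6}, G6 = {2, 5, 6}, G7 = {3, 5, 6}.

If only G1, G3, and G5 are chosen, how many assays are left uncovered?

1

Union of G1, G3, G5 = {1, 3, 4, 5, 6}.
Not covered: 2 — 1 assay.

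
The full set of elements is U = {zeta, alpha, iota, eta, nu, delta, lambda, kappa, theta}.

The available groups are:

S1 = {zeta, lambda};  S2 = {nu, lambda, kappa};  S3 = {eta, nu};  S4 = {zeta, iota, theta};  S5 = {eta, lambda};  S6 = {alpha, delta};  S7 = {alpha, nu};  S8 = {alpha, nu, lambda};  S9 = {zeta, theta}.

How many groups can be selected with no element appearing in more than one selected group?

3

S2, S6, S9 are pairwise disjoint (S2={nu,lambda,kappa}; S6={alpha,delta}; S9={zeta,theta}).
Every remaining group overlaps one of these, and no 4 of the listed groups are pairwise disjoint, so 3 is the maximum.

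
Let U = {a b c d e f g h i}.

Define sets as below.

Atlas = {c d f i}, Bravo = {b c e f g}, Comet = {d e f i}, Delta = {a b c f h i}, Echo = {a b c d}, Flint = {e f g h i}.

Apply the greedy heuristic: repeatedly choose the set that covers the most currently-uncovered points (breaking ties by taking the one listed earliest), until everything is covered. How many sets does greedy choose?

Greedy: pick Delta (covers 6 new) → pick Bravo (covers 2 new) → pick Atlas (covers 1 new). Total picks: 3.
(The true minimum cover uses only 2 sets, so greedy is not optimal here.)

3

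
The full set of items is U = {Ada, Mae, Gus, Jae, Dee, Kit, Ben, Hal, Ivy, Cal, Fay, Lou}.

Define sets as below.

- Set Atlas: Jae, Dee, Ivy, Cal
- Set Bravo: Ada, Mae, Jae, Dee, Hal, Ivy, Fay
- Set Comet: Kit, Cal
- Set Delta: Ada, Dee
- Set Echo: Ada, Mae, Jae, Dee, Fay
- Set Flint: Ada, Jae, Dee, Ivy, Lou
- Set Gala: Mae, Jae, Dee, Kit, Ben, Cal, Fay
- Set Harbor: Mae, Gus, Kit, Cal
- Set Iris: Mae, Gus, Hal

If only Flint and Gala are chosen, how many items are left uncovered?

Union of Flint, Gala = {Ada, Mae, Jae, Dee, Kit, Ben, Ivy, Cal, Fay, Lou}.
Not covered: Gus, Hal — 2 items.

2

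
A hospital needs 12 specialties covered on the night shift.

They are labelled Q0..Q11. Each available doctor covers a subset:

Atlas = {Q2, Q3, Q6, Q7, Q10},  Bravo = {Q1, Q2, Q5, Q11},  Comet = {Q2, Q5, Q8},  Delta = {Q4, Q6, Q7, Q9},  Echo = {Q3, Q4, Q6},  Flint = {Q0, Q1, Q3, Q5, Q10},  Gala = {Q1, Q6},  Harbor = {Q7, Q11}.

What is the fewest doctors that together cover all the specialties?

4

Take {Bravo, Comet, Delta, Flint}. Their union is {Q0, Q1, Q2, Q3, Q4, Q5, Q6, Q7, Q8, Q9, Q10, Q11}, which is all 12 specialties.
Only Comet contains Q8, so Comet is forced; the remaining 9 specialties need at least 3 more doctors (each remaining doctor adds at most 4) — so at least 4 doctors are needed, and 4 is optimal.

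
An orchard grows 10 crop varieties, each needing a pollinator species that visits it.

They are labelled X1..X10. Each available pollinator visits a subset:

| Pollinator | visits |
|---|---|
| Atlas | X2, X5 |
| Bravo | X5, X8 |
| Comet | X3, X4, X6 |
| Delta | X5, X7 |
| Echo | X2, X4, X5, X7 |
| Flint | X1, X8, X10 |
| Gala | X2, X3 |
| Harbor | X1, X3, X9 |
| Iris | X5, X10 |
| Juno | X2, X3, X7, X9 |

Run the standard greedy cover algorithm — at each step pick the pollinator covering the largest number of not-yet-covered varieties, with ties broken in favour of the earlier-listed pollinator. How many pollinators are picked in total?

Greedy: pick Echo (covers 4 new) → pick Flint (covers 3 new) → pick Comet (covers 2 new) → pick Harbor (covers 1 new). Total picks: 4.

4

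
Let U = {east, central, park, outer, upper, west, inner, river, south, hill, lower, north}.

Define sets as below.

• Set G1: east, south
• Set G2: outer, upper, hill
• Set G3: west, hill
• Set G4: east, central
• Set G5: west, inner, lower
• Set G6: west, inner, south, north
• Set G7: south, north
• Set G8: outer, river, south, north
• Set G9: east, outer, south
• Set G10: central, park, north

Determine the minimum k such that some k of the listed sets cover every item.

Take {G2, G5, G8, G9, G10}. Their union is {east, central, park, outer, upper, west, inner, river, south, hill, lower, north}, which is all 12 items.
No 4 of the 10 sets cover everything (all 210 combinations miss at least one item), so 5 is optimal.

5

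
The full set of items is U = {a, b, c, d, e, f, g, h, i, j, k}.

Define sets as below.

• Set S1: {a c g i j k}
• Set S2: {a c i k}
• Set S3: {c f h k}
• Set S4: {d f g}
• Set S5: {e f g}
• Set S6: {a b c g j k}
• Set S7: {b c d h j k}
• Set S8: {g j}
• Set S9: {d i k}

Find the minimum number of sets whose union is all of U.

S2 and S5 and S7 together: S2 ∪ S5 ∪ S7 = {a, b, c, d, e, f, g, h, i, j, k} — every item is covered.
Only S5 contains e, so S5 is forced; the remaining 8 items need at least 2 more sets (each remaining set adds at most 6) — so at least 3 sets are needed, and 3 is optimal.

3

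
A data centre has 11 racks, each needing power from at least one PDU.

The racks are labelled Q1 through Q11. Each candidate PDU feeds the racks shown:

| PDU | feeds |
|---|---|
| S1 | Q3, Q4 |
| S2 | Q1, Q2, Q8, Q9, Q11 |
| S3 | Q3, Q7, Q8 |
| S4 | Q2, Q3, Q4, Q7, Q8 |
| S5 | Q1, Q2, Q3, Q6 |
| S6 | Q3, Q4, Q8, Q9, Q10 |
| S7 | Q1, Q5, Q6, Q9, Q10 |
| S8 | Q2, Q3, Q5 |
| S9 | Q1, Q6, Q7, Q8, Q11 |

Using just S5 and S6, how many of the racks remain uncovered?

Union of S5, S6 = {Q1, Q2, Q3, Q4, Q6, Q8, Q9, Q10}.
Not covered: Q5, Q7, Q11 — 3 racks.

3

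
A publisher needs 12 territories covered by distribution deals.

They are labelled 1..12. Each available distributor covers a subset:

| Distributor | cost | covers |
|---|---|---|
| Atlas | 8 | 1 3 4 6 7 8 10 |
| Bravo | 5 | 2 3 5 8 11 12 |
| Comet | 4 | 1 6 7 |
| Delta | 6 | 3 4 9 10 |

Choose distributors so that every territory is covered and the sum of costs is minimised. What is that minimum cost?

Bravo, Comet, Delta together cover every territory (Bravo ∪ Comet ∪ Delta = {1, 2, 3, 4, 5, 6, 7, 8, 9, 10, 11, 12}); total cost 5 + 4 + 6 = 15.
No covering selection has total cost below 15.

15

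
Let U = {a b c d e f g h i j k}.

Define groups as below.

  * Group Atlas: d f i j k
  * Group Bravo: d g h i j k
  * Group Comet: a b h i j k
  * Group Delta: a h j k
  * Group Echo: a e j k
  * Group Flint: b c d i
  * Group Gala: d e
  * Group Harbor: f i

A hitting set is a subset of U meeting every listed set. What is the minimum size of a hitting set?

The 3 elements {e, i, j} hit every group.
The groups Delta, Gala, Harbor are pairwise disjoint, so any hitting set needs a separate element for each — at least 3. Hence 3 is optimal.

3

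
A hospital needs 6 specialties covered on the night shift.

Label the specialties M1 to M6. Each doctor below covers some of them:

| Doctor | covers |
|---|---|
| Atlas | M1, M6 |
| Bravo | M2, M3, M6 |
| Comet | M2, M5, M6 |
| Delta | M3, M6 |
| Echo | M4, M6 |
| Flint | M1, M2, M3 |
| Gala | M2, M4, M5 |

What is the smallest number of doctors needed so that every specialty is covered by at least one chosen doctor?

3

Atlas and Flint and Gala together: Atlas ∪ Flint ∪ Gala = {M1, M2, M3, M4, M5, M6} — every specialty is covered.
No 2 of the 7 doctors cover everything (all 21 combinations miss at least one specialty), so 3 is optimal.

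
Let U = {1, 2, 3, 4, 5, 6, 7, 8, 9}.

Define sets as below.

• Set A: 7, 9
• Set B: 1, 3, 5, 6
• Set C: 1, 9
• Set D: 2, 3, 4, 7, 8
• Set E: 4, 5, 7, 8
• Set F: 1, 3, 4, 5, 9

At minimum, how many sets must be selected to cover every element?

3

Take {A, B, D}. Their union is {1, 2, 3, 4, 5, 6, 7, 8, 9}, which is all 9 elements.
Only D contains 2, so D is forced; the remaining 4 elements need at least 2 more sets (each remaining set adds at most 3) — so at least 3 sets are needed, and 3 is optimal.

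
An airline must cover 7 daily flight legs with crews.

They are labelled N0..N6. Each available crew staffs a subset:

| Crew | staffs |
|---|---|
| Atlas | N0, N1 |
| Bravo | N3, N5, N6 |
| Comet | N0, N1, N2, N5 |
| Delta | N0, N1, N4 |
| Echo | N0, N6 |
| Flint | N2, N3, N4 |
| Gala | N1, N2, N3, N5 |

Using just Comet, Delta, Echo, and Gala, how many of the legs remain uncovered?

Union of Comet, Delta, Echo, Gala = {N0, N1, N2, N3, N4, N5, N6} — that's every leg, so 0 are uncovered.

0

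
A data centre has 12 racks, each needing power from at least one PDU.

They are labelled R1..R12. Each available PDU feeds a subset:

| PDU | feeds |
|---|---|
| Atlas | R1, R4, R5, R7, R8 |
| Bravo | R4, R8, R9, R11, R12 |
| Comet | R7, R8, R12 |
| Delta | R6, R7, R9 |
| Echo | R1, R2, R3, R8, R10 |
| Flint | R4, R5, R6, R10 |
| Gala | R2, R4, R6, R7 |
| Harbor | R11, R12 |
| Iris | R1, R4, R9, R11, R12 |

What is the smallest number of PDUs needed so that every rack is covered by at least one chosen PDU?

Atlas and Bravo and Delta and Echo together: Atlas ∪ Bravo ∪ Delta ∪ Echo = {R1, R2, R3, R4, R5, R6, R7, R8, R9, R10, R11, R12} — every rack is covered.
No 3 of the 9 PDUs cover everything (all 84 combinations miss at least one rack), so 4 is optimal.

4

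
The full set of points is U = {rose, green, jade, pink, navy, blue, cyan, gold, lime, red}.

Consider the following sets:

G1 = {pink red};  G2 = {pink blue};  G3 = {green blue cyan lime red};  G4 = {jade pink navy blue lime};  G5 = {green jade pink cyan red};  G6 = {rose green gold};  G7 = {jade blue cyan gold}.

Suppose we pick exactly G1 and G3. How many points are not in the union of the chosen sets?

Union of G1, G3 = {green, pink, blue, cyan, lime, red}.
Not covered: rose, jade, navy, gold — 4 points.

4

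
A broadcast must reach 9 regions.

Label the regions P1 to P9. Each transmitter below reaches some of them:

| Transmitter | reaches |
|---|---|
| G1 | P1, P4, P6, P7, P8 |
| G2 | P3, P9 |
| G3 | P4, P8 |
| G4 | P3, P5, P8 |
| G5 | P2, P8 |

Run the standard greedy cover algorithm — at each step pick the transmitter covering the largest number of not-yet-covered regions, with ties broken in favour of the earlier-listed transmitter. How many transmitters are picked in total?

4

Greedy: pick G1 (covers 5 new) → pick G2 (covers 2 new) → pick G4 (covers 1 new) → pick G5 (covers 1 new). Total picks: 4.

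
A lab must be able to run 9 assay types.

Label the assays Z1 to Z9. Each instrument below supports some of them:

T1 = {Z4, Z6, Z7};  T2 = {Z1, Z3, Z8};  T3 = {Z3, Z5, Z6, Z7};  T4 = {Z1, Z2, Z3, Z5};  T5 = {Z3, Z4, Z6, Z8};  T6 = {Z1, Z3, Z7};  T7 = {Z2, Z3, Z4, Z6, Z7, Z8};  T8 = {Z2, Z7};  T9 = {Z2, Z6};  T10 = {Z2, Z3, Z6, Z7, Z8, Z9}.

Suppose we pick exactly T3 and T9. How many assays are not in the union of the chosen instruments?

4

Union of T3, T9 = {Z2, Z3, Z5, Z6, Z7}.
Not covered: Z1, Z4, Z8, Z9 — 4 assays.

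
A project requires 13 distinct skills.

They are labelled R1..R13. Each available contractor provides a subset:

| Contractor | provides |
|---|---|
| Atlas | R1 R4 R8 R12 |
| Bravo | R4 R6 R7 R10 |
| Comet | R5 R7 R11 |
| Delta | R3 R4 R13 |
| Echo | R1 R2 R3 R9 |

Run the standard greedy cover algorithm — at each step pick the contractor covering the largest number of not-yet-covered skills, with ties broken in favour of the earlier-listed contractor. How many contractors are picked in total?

5

Greedy: pick Atlas (covers 4 new) → pick Bravo (covers 3 new) → pick Echo (covers 3 new) → pick Comet (covers 2 new) → pick Delta (covers 1 new). Total picks: 5.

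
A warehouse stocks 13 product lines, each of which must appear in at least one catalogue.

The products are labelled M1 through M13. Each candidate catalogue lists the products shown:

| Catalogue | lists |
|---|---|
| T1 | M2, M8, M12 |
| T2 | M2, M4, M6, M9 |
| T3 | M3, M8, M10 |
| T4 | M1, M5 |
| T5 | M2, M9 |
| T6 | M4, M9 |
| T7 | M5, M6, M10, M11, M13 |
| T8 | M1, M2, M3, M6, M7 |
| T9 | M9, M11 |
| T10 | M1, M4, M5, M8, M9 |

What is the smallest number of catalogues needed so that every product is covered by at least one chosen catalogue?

4

T1 and T2 and T7 and T8 together: T1 ∪ T2 ∪ T7 ∪ T8 = {M1, M2, M3, M4, M5, M6, M7, M8, M9, M10, M11, M12, M13} — every product is covered.
No 3 of the 10 catalogues cover everything (all 120 combinations miss at least one product), so 4 is optimal.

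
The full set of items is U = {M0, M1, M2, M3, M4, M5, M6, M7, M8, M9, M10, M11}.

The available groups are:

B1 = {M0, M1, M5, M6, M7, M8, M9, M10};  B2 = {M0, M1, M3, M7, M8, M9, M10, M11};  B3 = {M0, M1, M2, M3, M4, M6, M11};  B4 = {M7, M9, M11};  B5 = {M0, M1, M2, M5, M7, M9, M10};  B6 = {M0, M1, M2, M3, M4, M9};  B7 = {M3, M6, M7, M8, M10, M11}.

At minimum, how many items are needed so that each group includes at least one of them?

H = {M6, M9} meets every group (each contains at least one member of H), and |H| = 2.
No single item lies in every group, so at least 2 are needed and 2 is optimal.

2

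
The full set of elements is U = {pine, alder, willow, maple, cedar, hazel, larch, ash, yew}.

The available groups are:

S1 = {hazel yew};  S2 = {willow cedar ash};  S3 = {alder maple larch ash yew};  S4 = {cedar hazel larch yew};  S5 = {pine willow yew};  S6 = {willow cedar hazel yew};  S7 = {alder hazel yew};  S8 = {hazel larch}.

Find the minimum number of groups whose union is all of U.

3

S3 and S4 and S5 together: S3 ∪ S4 ∪ S5 = {pine, alder, willow, maple, cedar, hazel, larch, ash, yew} — every element is covered.
Only S5 contains pine, so S5 is forced; the remaining 6 elements need at least 2 more groups (each remaining group adds at most 4) — so at least 3 groups are needed, and 3 is optimal.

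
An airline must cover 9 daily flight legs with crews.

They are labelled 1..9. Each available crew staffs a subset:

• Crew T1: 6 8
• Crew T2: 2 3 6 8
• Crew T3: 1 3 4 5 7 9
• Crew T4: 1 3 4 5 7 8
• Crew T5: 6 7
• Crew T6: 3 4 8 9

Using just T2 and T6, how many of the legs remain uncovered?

Union of T2, T6 = {2, 3, 4, 6, 8, 9}.
Not covered: 1, 5, 7 — 3 legs.

3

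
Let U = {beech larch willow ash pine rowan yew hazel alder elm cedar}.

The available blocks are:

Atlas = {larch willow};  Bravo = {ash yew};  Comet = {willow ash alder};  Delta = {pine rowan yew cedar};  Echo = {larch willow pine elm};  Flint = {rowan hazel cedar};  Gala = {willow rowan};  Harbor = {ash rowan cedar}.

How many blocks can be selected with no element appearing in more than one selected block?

3

Atlas, Bravo, Flint are pairwise disjoint (Atlas={larch,willow}; Bravo={ash,yew}; Flint={rowan,hazel,cedar}).
Every remaining block overlaps one of these, and no 4 of the listed blocks are pairwise disjoint, so 3 is the maximum.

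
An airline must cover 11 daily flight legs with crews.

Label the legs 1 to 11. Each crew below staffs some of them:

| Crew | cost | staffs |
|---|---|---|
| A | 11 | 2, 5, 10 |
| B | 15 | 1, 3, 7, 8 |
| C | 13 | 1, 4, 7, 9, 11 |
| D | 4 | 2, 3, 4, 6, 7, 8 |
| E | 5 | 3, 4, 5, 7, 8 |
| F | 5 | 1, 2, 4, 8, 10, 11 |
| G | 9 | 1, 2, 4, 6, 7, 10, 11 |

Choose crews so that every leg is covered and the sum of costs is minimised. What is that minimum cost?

27

C, D, E, F together cover every leg (C ∪ D ∪ E ∪ F = {1, 2, 3, 4, 5, 6, 7, 8, 9, 10, 11}); total cost 13 + 4 + 5 + 5 = 27.
No covering selection has total cost below 27.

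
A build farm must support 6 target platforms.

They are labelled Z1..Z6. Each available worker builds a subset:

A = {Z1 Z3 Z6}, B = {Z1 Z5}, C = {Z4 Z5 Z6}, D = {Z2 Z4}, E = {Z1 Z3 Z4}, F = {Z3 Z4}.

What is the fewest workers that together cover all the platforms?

3

Take {C, D, E}. Their union is {Z1, Z2, Z3, Z4, Z5, Z6}, which is all 6 platforms.
Only D contains Z2, so D is forced; the remaining 4 platforms need at least 2 more workers (each remaining worker adds at most 3) — so at least 3 workers are needed, and 3 is optimal.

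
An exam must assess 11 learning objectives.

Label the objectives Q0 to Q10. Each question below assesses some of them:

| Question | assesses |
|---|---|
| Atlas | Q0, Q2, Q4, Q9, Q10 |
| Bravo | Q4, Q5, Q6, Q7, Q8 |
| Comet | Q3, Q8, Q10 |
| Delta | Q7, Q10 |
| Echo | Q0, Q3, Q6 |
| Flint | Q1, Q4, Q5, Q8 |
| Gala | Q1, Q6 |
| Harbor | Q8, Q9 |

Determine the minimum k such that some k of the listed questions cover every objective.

4

Atlas and Bravo and Comet and Flint together: Atlas ∪ Bravo ∪ Comet ∪ Flint = {Q0, Q1, Q2, Q3, Q4, Q5, Q6, Q7, Q8, Q9, Q10} — every objective is covered.
No 3 of the 8 questions cover everything (all 56 combinations miss at least one objective), so 4 is optimal.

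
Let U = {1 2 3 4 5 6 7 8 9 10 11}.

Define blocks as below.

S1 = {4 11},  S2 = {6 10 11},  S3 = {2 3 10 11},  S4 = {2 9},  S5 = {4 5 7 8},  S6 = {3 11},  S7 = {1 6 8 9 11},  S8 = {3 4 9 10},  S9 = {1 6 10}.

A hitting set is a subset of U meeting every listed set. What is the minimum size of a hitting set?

4

Take H = {1, 2, 4, 11}. Each listed block contains at least one of these, so H is a hitting set of size 4.
The blocks S4, S5, S6, S9 are pairwise disjoint, so any hitting set needs a separate element for each — at least 4. Hence 4 is optimal.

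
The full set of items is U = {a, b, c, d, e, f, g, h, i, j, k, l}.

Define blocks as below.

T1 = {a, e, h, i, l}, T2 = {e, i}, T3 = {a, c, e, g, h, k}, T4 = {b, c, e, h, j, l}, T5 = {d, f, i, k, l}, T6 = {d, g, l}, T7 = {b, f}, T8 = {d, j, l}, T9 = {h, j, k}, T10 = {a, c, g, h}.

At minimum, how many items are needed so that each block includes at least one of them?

Take T = {b, g, i, j}. Each listed block contains at least one of these, so T is a hitting set of size 4.
The blocks T2, T6, T7, T9 are pairwise disjoint, so any hitting set needs a separate item for each — at least 4. Hence 4 is optimal.

4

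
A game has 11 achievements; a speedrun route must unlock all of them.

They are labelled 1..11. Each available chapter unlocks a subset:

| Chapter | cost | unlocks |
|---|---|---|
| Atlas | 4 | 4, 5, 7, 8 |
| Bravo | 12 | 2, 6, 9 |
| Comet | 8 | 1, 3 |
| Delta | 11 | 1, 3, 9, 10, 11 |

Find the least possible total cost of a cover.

Atlas, Bravo, Delta together cover every achievement (Atlas ∪ Bravo ∪ Delta = {1, 2, 3, 4, 5, 6, 7, 8, 9, 10, 11}); total cost 4 + 12 + 11 = 27.
No covering selection has total cost below 27.

27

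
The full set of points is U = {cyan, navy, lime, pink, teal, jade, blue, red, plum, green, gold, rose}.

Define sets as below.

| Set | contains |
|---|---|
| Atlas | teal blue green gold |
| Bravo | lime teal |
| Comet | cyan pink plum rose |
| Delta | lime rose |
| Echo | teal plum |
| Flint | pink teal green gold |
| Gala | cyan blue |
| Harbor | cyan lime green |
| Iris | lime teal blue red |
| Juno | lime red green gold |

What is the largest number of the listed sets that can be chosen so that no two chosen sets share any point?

3

Delta, Flint, Gala are pairwise disjoint (Delta={lime,rose}; Flint={pink,teal,green,gold}; Gala={cyan,blue}).
Every remaining set overlaps one of these, and no 4 of the listed sets are pairwise disjoint, so 3 is the maximum.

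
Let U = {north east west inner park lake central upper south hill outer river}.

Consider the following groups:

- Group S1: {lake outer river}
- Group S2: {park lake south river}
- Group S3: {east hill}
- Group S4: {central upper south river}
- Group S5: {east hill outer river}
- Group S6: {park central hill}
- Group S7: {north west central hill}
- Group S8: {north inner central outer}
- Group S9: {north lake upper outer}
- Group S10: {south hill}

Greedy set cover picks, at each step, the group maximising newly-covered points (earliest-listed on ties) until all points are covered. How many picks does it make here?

5

Greedy: pick S2 (covers 4 new) → pick S7 (covers 4 new) → pick S5 (covers 2 new) → pick S4 (covers 1 new) → pick S8 (covers 1 new). Total picks: 5.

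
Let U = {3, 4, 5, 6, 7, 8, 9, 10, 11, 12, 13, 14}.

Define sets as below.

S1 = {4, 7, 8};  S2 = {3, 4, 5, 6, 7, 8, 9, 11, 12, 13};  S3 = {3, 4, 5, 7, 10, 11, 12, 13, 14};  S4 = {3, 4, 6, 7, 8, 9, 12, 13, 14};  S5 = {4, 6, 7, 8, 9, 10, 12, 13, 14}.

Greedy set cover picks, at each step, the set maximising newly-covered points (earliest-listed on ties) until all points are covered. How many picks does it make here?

2

Greedy: pick S2 (covers 10 new) → pick S3 (covers 2 new). Total picks: 2.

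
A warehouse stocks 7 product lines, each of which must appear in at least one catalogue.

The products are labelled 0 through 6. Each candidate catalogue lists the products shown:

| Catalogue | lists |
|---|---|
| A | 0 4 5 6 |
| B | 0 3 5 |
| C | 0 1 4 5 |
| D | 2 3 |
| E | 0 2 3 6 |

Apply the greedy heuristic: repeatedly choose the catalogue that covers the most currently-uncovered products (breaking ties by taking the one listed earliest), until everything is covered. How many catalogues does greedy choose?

3

Greedy: pick A (covers 4 new) → pick D (covers 2 new) → pick C (covers 1 new). Total picks: 3.
(The true minimum cover uses only 2 catalogues, so greedy is not optimal here.)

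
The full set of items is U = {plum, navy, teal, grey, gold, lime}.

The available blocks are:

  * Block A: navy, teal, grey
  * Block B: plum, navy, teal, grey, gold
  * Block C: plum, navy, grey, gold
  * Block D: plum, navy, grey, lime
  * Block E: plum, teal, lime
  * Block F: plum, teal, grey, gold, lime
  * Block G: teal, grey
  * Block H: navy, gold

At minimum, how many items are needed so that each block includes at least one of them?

The 2 items {navy, teal} hit every block.
The blocks E, H are pairwise disjoint, so any hitting set needs a separate item for each — at least 2. Hence 2 is optimal.

2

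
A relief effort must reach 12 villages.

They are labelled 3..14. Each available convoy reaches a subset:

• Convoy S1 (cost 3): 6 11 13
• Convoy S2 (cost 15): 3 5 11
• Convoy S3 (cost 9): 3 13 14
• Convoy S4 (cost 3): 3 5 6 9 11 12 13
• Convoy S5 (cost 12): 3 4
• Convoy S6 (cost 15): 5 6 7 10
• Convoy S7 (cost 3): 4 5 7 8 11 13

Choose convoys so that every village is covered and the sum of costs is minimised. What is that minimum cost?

30

S3, S4, S6, S7 together cover every village (S3 ∪ S4 ∪ S6 ∪ S7 = {3, 4, 5, 6, 7, 8, 9, 10, 11, 12, 13, 14}); total cost 9 + 3 + 15 + 3 = 30.
No covering selection has total cost below 30.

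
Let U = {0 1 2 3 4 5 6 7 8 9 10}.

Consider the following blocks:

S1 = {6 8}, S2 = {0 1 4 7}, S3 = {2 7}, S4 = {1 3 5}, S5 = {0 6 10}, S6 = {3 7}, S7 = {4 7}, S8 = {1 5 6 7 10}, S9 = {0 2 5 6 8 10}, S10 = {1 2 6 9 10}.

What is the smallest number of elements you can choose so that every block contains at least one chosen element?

The 3 elements {3, 6, 7} hit every block.
The blocks S1, S4, S7 are pairwise disjoint, so any hitting set needs a separate element for each — at least 3. Hence 3 is optimal.

3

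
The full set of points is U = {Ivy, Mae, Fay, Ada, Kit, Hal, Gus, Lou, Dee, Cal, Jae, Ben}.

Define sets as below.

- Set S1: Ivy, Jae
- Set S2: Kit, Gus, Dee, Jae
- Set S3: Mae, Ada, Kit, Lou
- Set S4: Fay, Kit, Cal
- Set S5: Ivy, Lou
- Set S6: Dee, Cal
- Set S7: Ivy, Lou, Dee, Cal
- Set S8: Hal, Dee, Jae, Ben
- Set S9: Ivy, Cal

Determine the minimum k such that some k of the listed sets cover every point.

S1 and S2 and S3 and S4 and S8 together: S1 ∪ S2 ∪ S3 ∪ S4 ∪ S8 = {Ivy, Mae, Fay, Ada, Kit, Hal, Gus, Lou, Dee, Cal, Jae, Ben} — every point is covered.
No 4 of the 9 sets cover everything (all 126 combinations miss at least one point), so 5 is optimal.

5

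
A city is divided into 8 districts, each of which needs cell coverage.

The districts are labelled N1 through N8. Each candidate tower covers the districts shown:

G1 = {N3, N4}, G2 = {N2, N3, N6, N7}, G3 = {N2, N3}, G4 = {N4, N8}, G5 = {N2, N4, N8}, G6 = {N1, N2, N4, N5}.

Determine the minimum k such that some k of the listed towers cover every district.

3

Take {G2, G5, G6}. Their union is {N1, N2, N3, N4, N5, N6, N7, N8}, which is all 8 districts.
Only G6 contains N1, so G6 is forced; the remaining 4 districts need at least 2 more towers (each remaining tower adds at most 3) — so at least 3 towers are needed, and 3 is optimal.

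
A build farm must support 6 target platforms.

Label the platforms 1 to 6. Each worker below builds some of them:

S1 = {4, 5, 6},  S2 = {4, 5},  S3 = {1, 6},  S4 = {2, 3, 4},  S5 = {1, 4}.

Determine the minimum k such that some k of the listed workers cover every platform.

Take {S2, S3, S4}. Their union is {1, 2, 3, 4, 5, 6}, which is all 6 platforms.
Only S4 contains 2, so S4 is forced; the remaining 3 platforms need at least 2 more workers (each remaining worker adds at most 2) — so at least 3 workers are needed, and 3 is optimal.

3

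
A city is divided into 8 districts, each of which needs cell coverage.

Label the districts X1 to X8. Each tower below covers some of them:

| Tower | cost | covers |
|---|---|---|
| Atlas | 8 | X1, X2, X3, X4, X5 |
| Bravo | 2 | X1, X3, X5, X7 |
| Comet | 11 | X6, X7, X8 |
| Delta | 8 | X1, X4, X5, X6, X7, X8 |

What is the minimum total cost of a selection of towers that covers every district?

Atlas, Delta together cover every district (Atlas ∪ Delta = {X1, X2, X3, X4, X5, X6, X7, X8}); total cost 8 + 8 = 16.
The greedy pick Bravo, Delta, Atlas costs 18; no covering selection beats 16.

16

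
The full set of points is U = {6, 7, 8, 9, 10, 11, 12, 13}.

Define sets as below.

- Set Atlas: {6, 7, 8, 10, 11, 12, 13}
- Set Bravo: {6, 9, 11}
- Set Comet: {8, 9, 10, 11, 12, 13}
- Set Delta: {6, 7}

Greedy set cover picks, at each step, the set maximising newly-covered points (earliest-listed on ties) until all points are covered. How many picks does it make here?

Greedy: pick Atlas (covers 7 new) → pick Bravo (covers 1 new). Total picks: 2.

2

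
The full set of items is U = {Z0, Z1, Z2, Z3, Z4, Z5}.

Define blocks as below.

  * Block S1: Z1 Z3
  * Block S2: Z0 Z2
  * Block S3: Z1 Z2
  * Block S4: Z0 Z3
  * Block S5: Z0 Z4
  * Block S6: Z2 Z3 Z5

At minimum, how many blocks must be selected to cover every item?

3

S1, S5, and S6 cover everything between them: the union {Z0, Z1, Z2, Z3, Z4, Z5} is all of U.
Only S5 contains Z4, so S5 is forced; the remaining 4 items need at least 2 more blocks (each remaining block adds at most 3) — so at least 3 blocks are needed, and 3 is optimal.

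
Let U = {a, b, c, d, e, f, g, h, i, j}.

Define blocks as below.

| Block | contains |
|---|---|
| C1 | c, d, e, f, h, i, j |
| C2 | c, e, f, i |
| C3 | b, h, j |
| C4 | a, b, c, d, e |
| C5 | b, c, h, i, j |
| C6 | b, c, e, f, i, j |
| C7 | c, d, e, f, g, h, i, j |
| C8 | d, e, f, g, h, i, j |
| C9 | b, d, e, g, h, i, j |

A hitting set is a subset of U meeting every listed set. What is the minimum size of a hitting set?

Take T = {e, j}. Each listed block contains at least one of these, so T is a hitting set of size 2.
The blocks C2, C3 are pairwise disjoint, so any hitting set needs a separate element for each — at least 2. Hence 2 is optimal.

2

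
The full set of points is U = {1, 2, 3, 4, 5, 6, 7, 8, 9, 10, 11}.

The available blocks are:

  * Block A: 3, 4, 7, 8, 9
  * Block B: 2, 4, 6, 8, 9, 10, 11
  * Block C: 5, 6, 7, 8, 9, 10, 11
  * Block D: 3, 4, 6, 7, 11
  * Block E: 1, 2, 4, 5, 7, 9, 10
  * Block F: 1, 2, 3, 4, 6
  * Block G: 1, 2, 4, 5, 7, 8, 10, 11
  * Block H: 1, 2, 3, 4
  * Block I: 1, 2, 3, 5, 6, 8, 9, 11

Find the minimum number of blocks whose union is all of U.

Take {C, F}. Their union is {1, 2, 3, 4, 5, 6, 7, 8, 9, 10, 11}, which is all 11 points.
No single block has all 11 points (the largest, G, has 8), so 2 is optimal.

2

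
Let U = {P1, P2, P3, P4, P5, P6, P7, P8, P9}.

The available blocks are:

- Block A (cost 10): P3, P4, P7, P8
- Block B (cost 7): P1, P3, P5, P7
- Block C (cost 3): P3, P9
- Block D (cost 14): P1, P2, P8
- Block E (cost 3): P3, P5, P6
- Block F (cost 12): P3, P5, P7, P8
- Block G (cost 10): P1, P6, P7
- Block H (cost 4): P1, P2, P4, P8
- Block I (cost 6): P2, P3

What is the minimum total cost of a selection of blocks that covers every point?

B, C, E, H together cover every point (B ∪ C ∪ E ∪ H = {P1, P2, P3, P4, P5, P6, P7, P8, P9}); total cost 7 + 3 + 3 + 4 = 17.
No covering selection has total cost below 17.

17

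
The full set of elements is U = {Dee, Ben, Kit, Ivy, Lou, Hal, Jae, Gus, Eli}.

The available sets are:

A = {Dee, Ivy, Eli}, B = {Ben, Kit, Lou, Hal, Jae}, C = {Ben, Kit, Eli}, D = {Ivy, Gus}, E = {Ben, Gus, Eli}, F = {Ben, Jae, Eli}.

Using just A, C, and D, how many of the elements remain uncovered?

Union of A, C, D = {Dee, Ben, Kit, Ivy, Gus, Eli}.
Not covered: Lou, Hal, Jae — 3 elements.

3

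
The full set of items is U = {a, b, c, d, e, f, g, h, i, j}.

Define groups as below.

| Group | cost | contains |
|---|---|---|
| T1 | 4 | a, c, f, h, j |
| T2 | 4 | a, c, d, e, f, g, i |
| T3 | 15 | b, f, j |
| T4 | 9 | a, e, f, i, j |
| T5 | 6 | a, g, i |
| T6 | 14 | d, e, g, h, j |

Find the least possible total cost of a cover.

23

T1, T2, T3 together cover every item (T1 ∪ T2 ∪ T3 = {a, b, c, d, e, f, g, h, i, j}); total cost 4 + 4 + 15 = 23.
No covering selection has total cost below 23.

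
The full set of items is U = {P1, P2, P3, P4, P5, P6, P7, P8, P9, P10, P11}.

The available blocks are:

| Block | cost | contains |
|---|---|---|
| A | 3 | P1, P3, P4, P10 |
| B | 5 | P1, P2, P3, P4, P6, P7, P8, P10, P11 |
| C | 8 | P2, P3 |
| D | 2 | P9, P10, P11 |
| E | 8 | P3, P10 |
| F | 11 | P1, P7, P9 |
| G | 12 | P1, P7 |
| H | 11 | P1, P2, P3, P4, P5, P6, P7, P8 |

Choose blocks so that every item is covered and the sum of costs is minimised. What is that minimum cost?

D, H together cover every item (D ∪ H = {P1, P2, P3, P4, P5, P6, P7, P8, P9, P10, P11}); total cost 2 + 11 = 13.
The greedy pick B, D, H costs 18; no covering selection beats 13.

13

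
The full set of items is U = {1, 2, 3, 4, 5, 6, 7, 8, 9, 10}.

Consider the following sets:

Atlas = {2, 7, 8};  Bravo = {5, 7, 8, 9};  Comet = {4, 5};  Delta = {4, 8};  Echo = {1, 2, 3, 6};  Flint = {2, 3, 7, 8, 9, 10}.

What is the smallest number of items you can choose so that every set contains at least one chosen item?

Take H = {1, 4, 7}. Each listed set contains at least one of these, so H is a hitting set of size 3.
No choice of 2 items meets every set, so 3 is the minimum.

3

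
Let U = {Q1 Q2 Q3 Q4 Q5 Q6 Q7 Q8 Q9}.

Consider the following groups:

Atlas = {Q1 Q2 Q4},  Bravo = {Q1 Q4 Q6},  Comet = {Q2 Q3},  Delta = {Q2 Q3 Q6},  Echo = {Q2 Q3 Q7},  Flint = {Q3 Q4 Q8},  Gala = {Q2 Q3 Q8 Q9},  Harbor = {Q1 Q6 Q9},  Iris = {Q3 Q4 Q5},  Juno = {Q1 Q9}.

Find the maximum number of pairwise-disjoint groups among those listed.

2

Echo, Juno are pairwise disjoint (Echo={Q2,Q3,Q7}; Juno={Q1,Q9}).
Every remaining group overlaps one of these, and no 3 of the listed groups are pairwise disjoint, so 2 is the maximum.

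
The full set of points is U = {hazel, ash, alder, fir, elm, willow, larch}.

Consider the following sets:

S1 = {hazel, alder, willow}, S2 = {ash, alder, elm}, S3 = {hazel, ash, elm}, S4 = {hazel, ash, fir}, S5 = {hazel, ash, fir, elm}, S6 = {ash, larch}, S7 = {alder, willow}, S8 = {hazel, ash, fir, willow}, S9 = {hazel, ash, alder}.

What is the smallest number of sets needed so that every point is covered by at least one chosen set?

3

S5, S6, and S7 cover everything between them: the union {hazel, ash, alder, fir, elm, willow, larch} is all of U.
Only S6 contains larch, so S6 is forced; the remaining 5 points need at least 2 more sets (each remaining set adds at most 3) — so at least 3 sets are needed, and 3 is optimal.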